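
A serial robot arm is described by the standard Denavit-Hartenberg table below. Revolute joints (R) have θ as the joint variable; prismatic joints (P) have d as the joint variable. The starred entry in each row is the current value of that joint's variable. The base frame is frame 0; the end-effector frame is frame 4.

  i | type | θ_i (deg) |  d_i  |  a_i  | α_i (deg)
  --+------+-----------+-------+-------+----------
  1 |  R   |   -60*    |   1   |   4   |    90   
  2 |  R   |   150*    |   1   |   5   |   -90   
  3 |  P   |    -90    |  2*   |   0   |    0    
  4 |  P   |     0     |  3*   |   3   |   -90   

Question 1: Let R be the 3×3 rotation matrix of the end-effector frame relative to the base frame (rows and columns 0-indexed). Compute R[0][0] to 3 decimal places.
End-effector x-axis (col 0 of R) = (-0.8660,-0.5000,0.0000)
R[0][0] = -0.8660

-0.866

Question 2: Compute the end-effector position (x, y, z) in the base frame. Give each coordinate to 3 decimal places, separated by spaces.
-4.879 0.451 -0.830

after link 1: o_1 = (2.0000, -3.4641, 1.0000)
after link 2: o_2 = (-1.0311, -0.2141, 3.5000)
after link 3: o_3 = (-1.5311, 0.6519, 1.7679)
after link 4: o_4 = (-4.8792, 0.4510, -0.8301)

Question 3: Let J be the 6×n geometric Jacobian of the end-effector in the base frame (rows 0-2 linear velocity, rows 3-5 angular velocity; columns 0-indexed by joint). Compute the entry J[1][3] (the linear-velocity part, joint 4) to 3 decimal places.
prismatic axis z_3 = (-0.2500,0.4330,-0.8660)
J_v[:, 3] = z_3; J_ω[:, 3] = (0,0,0)
entry J[1][3] = 0.4330

0.433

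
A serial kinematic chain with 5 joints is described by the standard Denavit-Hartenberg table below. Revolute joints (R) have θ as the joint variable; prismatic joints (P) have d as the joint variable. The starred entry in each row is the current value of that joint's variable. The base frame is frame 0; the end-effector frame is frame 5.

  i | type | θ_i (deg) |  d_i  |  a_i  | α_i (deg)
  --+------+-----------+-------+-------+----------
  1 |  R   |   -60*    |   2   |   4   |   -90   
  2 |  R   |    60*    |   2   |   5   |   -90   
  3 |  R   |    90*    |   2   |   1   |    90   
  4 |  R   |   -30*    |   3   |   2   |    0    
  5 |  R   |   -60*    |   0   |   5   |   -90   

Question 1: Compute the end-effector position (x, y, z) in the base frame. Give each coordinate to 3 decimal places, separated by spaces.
after link 1: o_1 = (2.0000, -3.4641, 2.0000)
after link 2: o_2 = (4.9821, -4.6292, -2.3301)
after link 3: o_3 = (3.2500, -3.6292, -3.3301)
after link 4: o_4 = (2.9330, -6.5442, -5.4282)
after link 5: o_5 = (5.0981, -10.2942, -2.9282)

5.098 -10.294 -2.928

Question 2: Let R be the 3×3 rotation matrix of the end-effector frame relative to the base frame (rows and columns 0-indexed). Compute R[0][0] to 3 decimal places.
0.433

End-effector x-axis (col 0 of R) = (0.4330,-0.7500,0.5000)
R[0][0] = 0.4330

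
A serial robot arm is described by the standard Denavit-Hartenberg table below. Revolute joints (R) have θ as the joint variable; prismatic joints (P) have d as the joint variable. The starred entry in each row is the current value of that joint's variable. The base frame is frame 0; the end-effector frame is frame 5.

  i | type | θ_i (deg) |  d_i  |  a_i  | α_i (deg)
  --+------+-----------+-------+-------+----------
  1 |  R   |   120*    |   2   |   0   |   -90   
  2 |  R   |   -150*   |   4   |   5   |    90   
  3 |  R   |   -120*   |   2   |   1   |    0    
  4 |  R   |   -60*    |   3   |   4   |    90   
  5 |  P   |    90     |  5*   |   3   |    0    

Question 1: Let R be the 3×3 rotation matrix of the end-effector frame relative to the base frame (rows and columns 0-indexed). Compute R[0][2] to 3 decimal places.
-0.866

End-effector z-axis (col 2 of R) = (-0.8660,-0.5000,-0.0000)
R[0][2] = -0.8660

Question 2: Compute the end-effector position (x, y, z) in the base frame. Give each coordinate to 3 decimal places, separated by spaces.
-4.828 -7.906 -4.678

after link 1: o_1 = (0.0000, 0.0000, 2.0000)
after link 2: o_2 = (-1.2990, -5.7500, 4.5000)
after link 3: o_3 = (-0.2655, -5.8080, 2.5179)
after link 4: o_4 = (-1.2476, -4.1071, -2.0801)
after link 5: o_5 = (-4.8277, -7.9061, -4.6782)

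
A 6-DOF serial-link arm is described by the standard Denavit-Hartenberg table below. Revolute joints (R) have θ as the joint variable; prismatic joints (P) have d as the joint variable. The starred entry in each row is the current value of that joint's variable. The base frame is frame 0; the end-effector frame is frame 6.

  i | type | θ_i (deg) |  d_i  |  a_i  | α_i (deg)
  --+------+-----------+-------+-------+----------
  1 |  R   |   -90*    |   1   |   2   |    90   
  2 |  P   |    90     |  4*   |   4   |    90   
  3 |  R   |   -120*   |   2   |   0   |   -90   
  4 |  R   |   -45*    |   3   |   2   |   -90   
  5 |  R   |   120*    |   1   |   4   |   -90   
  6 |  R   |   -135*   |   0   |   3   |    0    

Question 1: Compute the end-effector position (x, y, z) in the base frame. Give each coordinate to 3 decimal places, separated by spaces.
-0.753 -2.543 4.711

after link 1: o_1 = (0.0000, -2.0000, 1.0000)
after link 2: o_2 = (-4.0000, -2.0000, 5.0000)
after link 3: o_3 = (-4.0000, -4.0000, 5.0000)
after link 4: o_4 = (-1.2753, -5.4142, 6.8910)
after link 5: o_5 = (-3.6197, -3.2929, 4.2445)
after link 6: o_6 = (-0.7526, -2.5429, 4.7105)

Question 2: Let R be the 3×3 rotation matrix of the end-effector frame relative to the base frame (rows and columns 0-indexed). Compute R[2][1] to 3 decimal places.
-0.655

End-effector y-axis (col 1 of R) = (-0.0897,0.7500,-0.6553)
R[2][1] = -0.6553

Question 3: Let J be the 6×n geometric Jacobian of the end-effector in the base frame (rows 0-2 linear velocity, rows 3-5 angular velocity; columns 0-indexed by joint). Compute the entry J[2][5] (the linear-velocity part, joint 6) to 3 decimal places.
axis z_5 = (-0.2803,0.6124,0.7392); lever o_n−o_5 = (2.8671,0.7500,0.4660)
cross product → J_v[:, 5] = (-0.2690,2.2500,-1.9660)
J_ω[:, 5] = z_5
entry J[2][5] = -1.9660

-1.966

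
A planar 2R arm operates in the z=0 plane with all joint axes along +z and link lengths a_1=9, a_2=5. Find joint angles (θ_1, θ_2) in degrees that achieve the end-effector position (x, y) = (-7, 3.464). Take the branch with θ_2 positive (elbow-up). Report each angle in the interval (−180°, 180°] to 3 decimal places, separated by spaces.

120.001 120.001

cos θ_2 = (60.9993−9²−5²)/(2·9·5) = -0.5000; θ_2 = 120.0005° (elbow-up)
β = atan2(3.4640,-7.0000) = 153.6712°; ψ = atan2(4.3301,6.5000) = 33.6705°
θ_1 = β − ψ = 120.0006°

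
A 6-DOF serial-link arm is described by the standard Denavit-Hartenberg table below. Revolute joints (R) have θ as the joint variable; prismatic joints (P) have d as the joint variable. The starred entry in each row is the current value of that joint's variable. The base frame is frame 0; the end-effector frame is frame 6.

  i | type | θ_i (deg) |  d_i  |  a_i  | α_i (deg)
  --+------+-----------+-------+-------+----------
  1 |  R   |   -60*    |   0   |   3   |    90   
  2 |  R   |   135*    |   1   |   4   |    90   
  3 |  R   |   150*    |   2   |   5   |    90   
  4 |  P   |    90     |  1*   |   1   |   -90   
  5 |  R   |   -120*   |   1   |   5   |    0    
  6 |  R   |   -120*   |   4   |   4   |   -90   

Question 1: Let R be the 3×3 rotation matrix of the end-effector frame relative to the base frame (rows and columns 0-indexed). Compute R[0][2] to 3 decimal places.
End-effector z-axis (col 2 of R) = (-0.7696,0.4669,-0.4356)
R[0][2] = -0.7696

-0.770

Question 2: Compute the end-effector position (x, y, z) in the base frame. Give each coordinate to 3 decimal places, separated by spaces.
-3.040 0.033 2.428

after link 1: o_1 = (1.5000, -2.5981, 0.0000)
after link 2: o_2 = (-0.7802, -0.6486, 2.8284)
after link 3: o_3 = (-0.7073, -5.7750, 1.1808)
after link 4: o_4 = (-1.2805, -6.5142, 2.2414)
after link 5: o_5 = (-6.0506, -4.7521, 2.6170)
after link 6: o_6 = (-3.0400, 0.0333, 2.4275)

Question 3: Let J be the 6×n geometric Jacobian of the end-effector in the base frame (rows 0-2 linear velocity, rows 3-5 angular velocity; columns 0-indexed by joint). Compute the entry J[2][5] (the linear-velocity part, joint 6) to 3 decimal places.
-1.742

axis z_5 = (0.1268,0.7803,0.6124); lever o_n−o_5 = (3.0106,4.7854,-0.1895)
cross product → J_v[:, 5] = (-3.0783,1.8677,-1.7424)
J_ω[:, 5] = z_5
entry J[2][5] = -1.7424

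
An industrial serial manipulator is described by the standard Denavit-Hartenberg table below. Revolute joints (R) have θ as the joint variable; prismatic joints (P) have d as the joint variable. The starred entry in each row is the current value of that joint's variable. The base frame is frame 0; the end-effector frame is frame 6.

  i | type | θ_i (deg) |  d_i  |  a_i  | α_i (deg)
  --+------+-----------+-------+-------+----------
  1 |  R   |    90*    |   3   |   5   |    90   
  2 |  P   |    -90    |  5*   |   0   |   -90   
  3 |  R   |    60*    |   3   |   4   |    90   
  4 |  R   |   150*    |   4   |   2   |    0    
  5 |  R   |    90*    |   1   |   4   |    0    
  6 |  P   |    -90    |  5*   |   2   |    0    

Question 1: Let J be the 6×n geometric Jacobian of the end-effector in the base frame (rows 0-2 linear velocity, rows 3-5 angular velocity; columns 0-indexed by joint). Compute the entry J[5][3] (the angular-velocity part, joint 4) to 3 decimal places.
-0.866

axis z_3 = (0.5000,0.0000,-0.8660); lever o_n−o_3 = (9.7321,-1.4641,-5.9282)
cross product → J_v[:, 3] = (-1.2679,-5.4641,-0.7321)
J_ω[:, 3] = z_3
entry J[5][3] = -0.8660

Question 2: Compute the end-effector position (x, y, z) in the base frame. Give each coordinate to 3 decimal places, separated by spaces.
11.268 6.536 -4.928

after link 1: o_1 = (0.0000, 5.0000, 3.0000)
after link 2: o_2 = (5.0000, 5.0000, 3.0000)
after link 3: o_3 = (1.5359, 8.0000, 1.0000)
after link 4: o_4 = (5.0359, 9.0000, -1.5981)
after link 5: o_5 = (7.2679, 5.5359, -1.4641)
after link 6: o_6 = (11.2679, 6.5359, -4.9282)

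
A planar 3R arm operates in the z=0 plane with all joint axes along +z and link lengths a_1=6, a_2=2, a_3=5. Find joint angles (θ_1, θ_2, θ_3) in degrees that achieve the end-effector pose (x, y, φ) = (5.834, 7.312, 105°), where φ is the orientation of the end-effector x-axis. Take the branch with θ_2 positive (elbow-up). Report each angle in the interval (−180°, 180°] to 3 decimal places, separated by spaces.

wrist centre = target − a_3·(cos φ, sin φ) = (7.1281, 2.4824)
cos θ_2 = (56.9719−6²−2²)/(2·6·2) = 0.7072; θ_2 = 44.9955° (elbow-up)
β = atan2(2.4824,7.1281) = 19.2008°; ψ = atan2(1.4141,7.4143) = 10.7981°
θ_1 = β − ψ = 8.4027°
θ_3 = φ − θ_1 − θ_2 = 51.6019° (wrapped to (-180°,180°])

8.403 44.995 51.602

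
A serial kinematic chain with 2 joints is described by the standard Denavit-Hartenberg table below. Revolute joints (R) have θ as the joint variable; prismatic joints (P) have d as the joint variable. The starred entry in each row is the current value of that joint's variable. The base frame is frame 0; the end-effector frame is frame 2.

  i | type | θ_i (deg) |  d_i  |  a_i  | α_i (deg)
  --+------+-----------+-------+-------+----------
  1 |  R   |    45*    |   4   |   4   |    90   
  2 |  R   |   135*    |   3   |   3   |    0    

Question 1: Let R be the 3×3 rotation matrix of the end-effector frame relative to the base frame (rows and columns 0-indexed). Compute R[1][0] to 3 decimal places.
End-effector x-axis (col 0 of R) = (-0.5000,-0.5000,0.7071)
R[1][0] = -0.5000

-0.500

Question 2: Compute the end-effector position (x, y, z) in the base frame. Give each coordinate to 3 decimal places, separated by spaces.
3.450 -0.793 6.121

after link 1: o_1 = (2.8284, 2.8284, 4.0000)
after link 2: o_2 = (3.4497, -0.7929, 6.1213)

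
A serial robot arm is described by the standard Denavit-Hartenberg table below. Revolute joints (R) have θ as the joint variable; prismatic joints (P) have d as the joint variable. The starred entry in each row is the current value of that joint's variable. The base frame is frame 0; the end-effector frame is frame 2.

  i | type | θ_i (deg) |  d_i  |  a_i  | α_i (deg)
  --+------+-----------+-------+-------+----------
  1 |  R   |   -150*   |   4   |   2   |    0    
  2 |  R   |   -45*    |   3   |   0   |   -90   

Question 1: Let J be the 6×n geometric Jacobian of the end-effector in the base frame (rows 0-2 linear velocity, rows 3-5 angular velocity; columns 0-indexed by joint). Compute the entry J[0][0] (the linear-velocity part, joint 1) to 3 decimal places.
1.000

axis z_0 = ẑ; lever o_n−o_0 = (-1.7321,-1.0000,7.0000)
cross product → J_v[:, 0] = (1.0000,-1.7321,0.0000)
J_ω[:, 0] = z_0
entry J[0][0] = 1.0000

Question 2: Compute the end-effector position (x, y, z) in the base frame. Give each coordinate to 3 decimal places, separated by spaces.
after link 1: o_1 = (-1.7321, -1.0000, 4.0000)
after link 2: o_2 = (-1.7321, -1.0000, 7.0000)

-1.732 -1.000 7.000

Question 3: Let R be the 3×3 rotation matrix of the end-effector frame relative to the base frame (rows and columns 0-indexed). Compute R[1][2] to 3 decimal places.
End-effector z-axis (col 2 of R) = (-0.2588,-0.9659,0.0000)
R[1][2] = -0.9659

-0.966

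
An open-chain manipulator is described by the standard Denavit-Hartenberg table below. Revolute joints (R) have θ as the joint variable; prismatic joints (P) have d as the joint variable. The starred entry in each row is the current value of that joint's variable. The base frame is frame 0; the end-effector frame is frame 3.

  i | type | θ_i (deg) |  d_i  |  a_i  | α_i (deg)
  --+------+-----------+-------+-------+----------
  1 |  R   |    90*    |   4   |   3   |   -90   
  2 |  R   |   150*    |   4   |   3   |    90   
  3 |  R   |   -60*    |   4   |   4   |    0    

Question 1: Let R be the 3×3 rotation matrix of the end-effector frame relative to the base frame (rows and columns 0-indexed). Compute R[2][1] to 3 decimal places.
-0.433

End-effector y-axis (col 1 of R) = (-0.5000,-0.7500,-0.4330)
R[2][1] = -0.4330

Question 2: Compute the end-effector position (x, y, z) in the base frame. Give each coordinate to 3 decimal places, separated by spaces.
after link 1: o_1 = (0.0000, 3.0000, 4.0000)
after link 2: o_2 = (-4.0000, 0.4019, 2.5000)
after link 3: o_3 = (-0.5359, 0.6699, -1.9641)

-0.536 0.670 -1.964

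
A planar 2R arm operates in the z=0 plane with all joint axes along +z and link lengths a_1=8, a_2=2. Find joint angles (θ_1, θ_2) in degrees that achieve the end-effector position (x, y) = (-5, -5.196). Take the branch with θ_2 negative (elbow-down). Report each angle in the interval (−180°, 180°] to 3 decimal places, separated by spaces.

-120.001 -120.003

cos θ_2 = (51.9984−8²−2²)/(2·8·2) = -0.5000; θ_2 = -120.0033° (elbow-down)
β = atan2(-5.1960,-5.0000) = -133.8987°; ψ = atan2(-1.7320,6.9999) = -13.8976°
θ_1 = β − ψ = -120.0011°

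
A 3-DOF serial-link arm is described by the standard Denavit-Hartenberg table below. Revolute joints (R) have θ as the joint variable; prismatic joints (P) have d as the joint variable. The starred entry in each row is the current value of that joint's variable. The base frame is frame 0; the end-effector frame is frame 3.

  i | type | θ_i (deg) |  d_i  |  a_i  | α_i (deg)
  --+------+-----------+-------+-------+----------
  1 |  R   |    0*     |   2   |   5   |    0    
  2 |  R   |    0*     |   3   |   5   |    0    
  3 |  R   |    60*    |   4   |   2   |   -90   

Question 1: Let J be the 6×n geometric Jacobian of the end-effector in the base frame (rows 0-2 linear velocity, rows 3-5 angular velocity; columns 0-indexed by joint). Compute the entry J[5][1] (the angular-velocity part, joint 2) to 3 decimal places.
axis z_1 = (0.0000,0.0000,1.0000); lever o_n−o_1 = (6.0000,1.7321,7.0000)
cross product → J_v[:, 1] = (-1.7321,6.0000,0.0000)
J_ω[:, 1] = z_1
entry J[5][1] = 1.0000

1.000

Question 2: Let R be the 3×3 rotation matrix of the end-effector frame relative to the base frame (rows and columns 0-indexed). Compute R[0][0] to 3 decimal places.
0.500

End-effector x-axis (col 0 of R) = (0.5000,0.8660,0.0000)
R[0][0] = 0.5000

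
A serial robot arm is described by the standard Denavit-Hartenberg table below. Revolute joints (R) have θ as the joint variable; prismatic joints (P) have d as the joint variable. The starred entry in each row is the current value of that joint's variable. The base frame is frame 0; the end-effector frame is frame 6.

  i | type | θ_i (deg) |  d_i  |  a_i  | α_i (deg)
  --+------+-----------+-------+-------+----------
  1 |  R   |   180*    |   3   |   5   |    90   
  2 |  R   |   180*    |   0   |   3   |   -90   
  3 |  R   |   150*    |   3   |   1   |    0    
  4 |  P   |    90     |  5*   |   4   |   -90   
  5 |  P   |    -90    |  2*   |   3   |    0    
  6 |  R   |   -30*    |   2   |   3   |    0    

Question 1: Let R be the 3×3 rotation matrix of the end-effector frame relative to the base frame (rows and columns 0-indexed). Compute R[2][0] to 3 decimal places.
-0.866

End-effector x-axis (col 0 of R) = (0.2500,-0.4330,-0.8660)
R[2][0] = -0.8660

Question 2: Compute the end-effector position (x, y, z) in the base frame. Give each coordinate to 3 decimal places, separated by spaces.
-0.652 3.665 -10.598

after link 1: o_1 = (-5.0000, 0.0000, 3.0000)
after link 2: o_2 = (-2.0000, 0.0000, 3.0000)
after link 3: o_3 = (-2.8660, -0.5000, 0.0000)
after link 4: o_4 = (-4.8660, 2.9641, -5.0000)
after link 5: o_5 = (-3.1340, 3.9641, -8.0000)
after link 6: o_6 = (-0.6519, 3.6651, -10.5981)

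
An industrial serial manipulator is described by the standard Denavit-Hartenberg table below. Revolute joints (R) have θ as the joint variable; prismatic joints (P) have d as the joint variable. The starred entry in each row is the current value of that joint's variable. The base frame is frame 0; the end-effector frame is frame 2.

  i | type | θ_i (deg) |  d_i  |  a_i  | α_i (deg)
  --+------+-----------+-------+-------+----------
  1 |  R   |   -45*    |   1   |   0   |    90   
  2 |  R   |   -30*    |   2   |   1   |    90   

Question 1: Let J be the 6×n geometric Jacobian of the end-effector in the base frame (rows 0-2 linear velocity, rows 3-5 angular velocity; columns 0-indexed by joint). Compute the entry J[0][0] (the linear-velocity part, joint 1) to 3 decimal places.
2.027

axis z_0 = ẑ; lever o_n−o_0 = (-0.8018,-2.0266,0.5000)
cross product → J_v[:, 0] = (2.0266,-0.8018,0.0000)
J_ω[:, 0] = z_0
entry J[0][0] = 2.0266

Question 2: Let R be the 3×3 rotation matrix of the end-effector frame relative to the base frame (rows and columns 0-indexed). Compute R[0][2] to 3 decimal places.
-0.354

End-effector z-axis (col 2 of R) = (-0.3536,0.3536,-0.8660)
R[0][2] = -0.3536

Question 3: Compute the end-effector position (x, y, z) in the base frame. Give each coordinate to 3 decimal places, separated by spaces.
after link 1: o_1 = (0.0000, 0.0000, 1.0000)
after link 2: o_2 = (-0.8018, -2.0266, 0.5000)

-0.802 -2.027 0.500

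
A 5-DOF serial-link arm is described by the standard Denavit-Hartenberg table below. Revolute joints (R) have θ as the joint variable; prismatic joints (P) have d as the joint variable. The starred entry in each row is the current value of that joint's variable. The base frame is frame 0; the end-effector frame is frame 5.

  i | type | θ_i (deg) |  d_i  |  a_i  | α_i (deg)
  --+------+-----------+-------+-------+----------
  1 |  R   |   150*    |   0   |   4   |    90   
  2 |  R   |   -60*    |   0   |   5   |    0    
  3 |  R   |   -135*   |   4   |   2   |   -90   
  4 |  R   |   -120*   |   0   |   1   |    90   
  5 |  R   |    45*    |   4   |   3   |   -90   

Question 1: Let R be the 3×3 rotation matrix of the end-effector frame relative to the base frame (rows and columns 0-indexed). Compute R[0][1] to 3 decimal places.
0.974

End-effector y-axis (col 1 of R) = (0.9744,0.0148,0.2241)
R[0][1] = 0.9744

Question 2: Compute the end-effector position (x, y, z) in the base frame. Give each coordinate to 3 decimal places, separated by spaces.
-5.332 8.509 -7.162

after link 1: o_1 = (-3.4641, 2.0000, 0.0000)
after link 2: o_2 = (-5.6292, 3.2500, -4.3301)
after link 3: o_3 = (-1.9561, 5.7482, -3.8125)
after link 4: o_4 = (-1.9414, 6.7397, -3.9419)
after link 5: o_5 = (-5.3324, 8.5094, -7.1620)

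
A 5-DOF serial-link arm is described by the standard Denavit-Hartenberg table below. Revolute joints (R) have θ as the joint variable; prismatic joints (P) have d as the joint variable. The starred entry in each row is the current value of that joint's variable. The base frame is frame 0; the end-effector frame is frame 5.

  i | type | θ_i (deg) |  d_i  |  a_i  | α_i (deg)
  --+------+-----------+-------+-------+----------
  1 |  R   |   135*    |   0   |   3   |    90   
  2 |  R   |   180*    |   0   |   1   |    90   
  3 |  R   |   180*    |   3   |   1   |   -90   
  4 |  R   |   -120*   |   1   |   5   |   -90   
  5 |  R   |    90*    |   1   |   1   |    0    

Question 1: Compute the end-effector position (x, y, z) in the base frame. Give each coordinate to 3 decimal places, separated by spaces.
after link 1: o_1 = (-2.1213, 2.1213, 0.0000)
after link 2: o_2 = (-1.4142, 1.4142, 0.0000)
after link 3: o_3 = (-2.1213, 2.1213, 3.0000)
after link 4: o_4 = (-1.0607, -0.3536, 7.3301)
after link 5: o_5 = (-0.9659, 0.9659, 7.8301)

-0.966 0.966 7.830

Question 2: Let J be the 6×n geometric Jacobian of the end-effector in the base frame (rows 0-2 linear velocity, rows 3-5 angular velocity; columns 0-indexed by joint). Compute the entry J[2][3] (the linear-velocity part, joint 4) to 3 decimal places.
axis z_3 = (-0.7071,-0.7071,0.0000); lever o_n−o_3 = (1.1554,-1.1554,4.8301)
cross product → J_v[:, 3] = (-3.4154,3.4154,1.6340)
J_ω[:, 3] = z_3
entry J[2][3] = 1.6340

1.634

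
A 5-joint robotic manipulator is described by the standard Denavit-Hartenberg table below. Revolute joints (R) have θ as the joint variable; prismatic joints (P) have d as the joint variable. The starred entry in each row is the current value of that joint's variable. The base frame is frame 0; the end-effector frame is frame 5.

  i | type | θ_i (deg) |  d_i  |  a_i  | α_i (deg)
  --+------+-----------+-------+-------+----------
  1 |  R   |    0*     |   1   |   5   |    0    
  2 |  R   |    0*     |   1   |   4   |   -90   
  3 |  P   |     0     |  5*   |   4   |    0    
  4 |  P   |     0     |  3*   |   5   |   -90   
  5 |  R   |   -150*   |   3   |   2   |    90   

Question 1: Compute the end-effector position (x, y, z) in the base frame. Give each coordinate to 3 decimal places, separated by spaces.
after link 1: o_1 = (5.0000, 0.0000, 1.0000)
after link 2: o_2 = (9.0000, 0.0000, 2.0000)
after link 3: o_3 = (13.0000, 5.0000, 2.0000)
after link 4: o_4 = (18.0000, 8.0000, 2.0000)
after link 5: o_5 = (16.2679, 9.0000, -1.0000)

16.268 9.000 -1.000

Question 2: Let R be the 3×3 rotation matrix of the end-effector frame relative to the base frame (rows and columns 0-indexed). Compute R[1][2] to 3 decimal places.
-0.866

End-effector z-axis (col 2 of R) = (-0.5000,-0.8660,-0.0000)
R[1][2] = -0.8660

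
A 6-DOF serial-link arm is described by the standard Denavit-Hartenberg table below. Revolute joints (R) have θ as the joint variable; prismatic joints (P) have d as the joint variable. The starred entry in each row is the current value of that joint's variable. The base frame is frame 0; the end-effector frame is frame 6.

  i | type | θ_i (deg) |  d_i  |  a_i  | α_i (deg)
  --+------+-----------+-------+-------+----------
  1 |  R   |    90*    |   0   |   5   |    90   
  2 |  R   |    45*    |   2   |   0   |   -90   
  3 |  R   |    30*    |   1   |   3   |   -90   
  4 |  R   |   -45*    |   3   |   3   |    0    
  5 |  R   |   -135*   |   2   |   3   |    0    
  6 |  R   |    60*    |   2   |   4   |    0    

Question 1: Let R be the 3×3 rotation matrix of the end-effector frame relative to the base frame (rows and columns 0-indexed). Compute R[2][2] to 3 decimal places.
End-effector z-axis (col 2 of R) = (-0.8660,-0.3536,-0.3536)
R[2][2] = -0.3536

-0.354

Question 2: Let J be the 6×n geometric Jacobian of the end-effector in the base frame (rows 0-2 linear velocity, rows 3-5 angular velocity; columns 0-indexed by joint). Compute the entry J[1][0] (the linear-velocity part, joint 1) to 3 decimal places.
-4.123

axis z_0 = ẑ; lever o_n−o_0 = (-4.1228,-2.0572,2.2560)
cross product → J_v[:, 0] = (2.0572,-4.1228,0.0000)
J_ω[:, 0] = z_0
entry J[1][0] = -4.1228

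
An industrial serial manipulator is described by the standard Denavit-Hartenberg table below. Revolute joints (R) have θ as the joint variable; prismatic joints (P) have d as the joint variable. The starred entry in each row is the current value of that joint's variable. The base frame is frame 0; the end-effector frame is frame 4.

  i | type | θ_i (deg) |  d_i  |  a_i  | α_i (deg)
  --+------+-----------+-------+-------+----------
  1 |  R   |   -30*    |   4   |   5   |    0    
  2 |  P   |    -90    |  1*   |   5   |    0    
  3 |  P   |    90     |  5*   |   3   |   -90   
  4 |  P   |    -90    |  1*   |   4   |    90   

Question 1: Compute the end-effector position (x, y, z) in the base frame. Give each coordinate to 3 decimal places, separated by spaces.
4.928 -7.464 14.000

after link 1: o_1 = (4.3301, -2.5000, 4.0000)
after link 2: o_2 = (1.8301, -6.8301, 5.0000)
after link 3: o_3 = (4.4282, -8.3301, 10.0000)
after link 4: o_4 = (4.9282, -7.4641, 14.0000)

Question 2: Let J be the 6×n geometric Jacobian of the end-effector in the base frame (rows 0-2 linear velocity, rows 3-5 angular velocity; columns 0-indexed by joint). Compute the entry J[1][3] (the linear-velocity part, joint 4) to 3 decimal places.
prismatic axis z_3 = (0.5000,0.8660,0.0000)
J_v[:, 3] = z_3; J_ω[:, 3] = (0,0,0)
entry J[1][3] = 0.8660

0.866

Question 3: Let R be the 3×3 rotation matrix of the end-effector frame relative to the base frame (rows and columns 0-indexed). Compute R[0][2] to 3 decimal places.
End-effector z-axis (col 2 of R) = (-0.8660,0.5000,0.0000)
R[0][2] = -0.8660

-0.866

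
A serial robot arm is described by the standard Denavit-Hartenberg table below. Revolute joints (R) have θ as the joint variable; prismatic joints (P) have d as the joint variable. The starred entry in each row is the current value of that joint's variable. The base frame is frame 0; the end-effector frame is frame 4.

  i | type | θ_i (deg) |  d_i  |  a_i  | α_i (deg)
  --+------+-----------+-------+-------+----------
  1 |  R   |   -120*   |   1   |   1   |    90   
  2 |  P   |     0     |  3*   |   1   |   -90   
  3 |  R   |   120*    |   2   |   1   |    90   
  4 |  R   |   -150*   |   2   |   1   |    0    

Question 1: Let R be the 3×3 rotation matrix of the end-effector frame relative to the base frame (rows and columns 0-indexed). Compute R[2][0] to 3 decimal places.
-0.500

End-effector x-axis (col 0 of R) = (-0.8660,-0.0000,-0.5000)
R[2][0] = -0.5000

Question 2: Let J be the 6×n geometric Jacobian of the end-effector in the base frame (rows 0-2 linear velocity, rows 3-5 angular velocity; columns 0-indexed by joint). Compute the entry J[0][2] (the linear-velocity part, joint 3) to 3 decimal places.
axis z_2 = (0.0000,0.0000,1.0000); lever o_n−o_2 = (0.1340,-2.0000,1.5000)
cross product → J_v[:, 2] = (2.0000,0.1340,-0.0000)
J_ω[:, 2] = z_2
entry J[0][2] = 2.0000

2.000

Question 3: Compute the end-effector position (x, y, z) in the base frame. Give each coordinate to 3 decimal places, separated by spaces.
after link 1: o_1 = (-0.5000, -0.8660, 1.0000)
after link 2: o_2 = (-3.5981, -0.2321, 1.0000)
after link 3: o_3 = (-2.5981, -0.2321, 3.0000)
after link 4: o_4 = (-3.4641, -2.2321, 2.5000)

-3.464 -2.232 2.500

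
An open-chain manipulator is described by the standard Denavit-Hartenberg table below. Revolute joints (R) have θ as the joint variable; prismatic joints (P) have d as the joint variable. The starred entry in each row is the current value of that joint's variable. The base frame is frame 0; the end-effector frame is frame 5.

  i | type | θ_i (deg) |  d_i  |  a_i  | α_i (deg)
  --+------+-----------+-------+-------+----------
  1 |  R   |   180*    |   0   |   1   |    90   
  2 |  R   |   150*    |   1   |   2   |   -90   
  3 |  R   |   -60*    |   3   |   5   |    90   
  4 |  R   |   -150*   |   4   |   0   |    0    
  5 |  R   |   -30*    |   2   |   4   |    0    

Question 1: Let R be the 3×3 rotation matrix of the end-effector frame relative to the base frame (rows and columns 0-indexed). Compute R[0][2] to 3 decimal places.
End-effector z-axis (col 2 of R) = (-0.7500,0.5000,-0.4330)
R[0][2] = -0.7500

-0.750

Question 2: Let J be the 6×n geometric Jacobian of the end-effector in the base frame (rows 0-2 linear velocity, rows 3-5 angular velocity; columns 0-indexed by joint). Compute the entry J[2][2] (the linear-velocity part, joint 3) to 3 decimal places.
1.933

axis z_2 = (0.5000,0.0000,-0.8660); lever o_n−o_2 = (-2.5670,3.8660,-4.9462)
cross product → J_v[:, 2] = (3.3481,4.6962,1.9330)
J_ω[:, 2] = z_2
entry J[2][2] = 1.9330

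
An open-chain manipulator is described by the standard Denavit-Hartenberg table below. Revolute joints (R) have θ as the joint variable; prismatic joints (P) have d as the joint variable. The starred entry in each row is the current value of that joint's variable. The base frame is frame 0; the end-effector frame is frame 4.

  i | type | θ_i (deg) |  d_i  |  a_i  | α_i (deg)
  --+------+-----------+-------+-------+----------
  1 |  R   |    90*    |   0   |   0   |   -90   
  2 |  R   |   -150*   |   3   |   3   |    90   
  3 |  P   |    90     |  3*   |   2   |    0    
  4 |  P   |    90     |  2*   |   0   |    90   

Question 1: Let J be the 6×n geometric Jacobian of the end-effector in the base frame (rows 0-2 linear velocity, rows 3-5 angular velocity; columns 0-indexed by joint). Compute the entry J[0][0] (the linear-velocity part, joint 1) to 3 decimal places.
5.098

axis z_0 = ẑ; lever o_n−o_0 = (-5.0000,-5.0981,-2.8301)
cross product → J_v[:, 0] = (5.0981,-5.0000,0.0000)
J_ω[:, 0] = z_0
entry J[0][0] = 5.0981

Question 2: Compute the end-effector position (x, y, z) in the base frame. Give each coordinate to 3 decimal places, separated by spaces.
after link 1: o_1 = (0.0000, 0.0000, 0.0000)
after link 2: o_2 = (-3.0000, -2.5981, 1.5000)
after link 3: o_3 = (-5.0000, -4.0981, -1.0981)
after link 4: o_4 = (-5.0000, -5.0981, -2.8301)

-5.000 -5.098 -2.830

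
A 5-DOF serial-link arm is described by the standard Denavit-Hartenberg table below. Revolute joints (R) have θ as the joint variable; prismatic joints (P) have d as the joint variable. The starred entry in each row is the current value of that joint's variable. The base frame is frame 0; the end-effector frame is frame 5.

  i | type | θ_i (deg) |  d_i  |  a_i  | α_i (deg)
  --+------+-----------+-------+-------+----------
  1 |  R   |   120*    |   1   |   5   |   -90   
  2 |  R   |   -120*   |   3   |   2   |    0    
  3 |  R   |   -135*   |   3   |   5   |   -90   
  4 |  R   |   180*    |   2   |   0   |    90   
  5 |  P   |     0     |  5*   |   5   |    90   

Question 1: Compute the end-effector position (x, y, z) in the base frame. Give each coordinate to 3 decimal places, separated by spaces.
after link 1: o_1 = (-2.5000, 4.3301, 1.0000)
after link 2: o_2 = (-4.5981, 1.9641, 2.7321)
after link 3: o_3 = (-6.5491, -0.6566, -2.0976)
after link 4: o_4 = (-5.5832, -2.3297, -1.5799)
after link 5: o_5 = (-1.9001, 1.2911, 3.2497)

-1.900 1.291 3.250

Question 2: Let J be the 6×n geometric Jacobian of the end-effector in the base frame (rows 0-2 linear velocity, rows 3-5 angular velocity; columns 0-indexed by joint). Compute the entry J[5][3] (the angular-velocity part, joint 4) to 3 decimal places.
axis z_3 = (0.4830,-0.8365,0.2588); lever o_n−o_3 = (4.6490,1.9477,5.3473)
cross product → J_v[:, 3] = (-4.9772,-1.3793,4.8296)
J_ω[:, 3] = z_3
entry J[5][3] = 0.2588

0.259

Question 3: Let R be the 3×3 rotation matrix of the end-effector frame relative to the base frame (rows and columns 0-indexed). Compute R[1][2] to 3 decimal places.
0.837

End-effector z-axis (col 2 of R) = (-0.4830,0.8365,-0.2588)
R[1][2] = 0.8365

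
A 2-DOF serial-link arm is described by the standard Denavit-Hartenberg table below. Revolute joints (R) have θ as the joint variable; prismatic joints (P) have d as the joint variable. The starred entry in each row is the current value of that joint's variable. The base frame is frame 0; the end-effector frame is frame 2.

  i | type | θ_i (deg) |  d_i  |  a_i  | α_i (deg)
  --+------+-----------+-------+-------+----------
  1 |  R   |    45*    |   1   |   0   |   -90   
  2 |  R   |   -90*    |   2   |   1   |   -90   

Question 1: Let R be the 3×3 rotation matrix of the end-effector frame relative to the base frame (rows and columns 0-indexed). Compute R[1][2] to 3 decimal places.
0.707

End-effector z-axis (col 2 of R) = (0.7071,0.7071,-0.0000)
R[1][2] = 0.7071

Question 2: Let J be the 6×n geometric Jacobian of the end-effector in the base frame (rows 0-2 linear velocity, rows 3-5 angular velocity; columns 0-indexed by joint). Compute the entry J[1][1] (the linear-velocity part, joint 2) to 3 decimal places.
0.707

axis z_1 = (-0.7071,0.7071,0.0000); lever o_n−o_1 = (-1.4142,1.4142,1.0000)
cross product → J_v[:, 1] = (0.7071,0.7071,0.0000)
J_ω[:, 1] = z_1
entry J[1][1] = 0.7071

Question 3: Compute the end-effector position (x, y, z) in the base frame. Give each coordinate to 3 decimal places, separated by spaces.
-1.414 1.414 2.000

after link 1: o_1 = (0.0000, 0.0000, 1.0000)
after link 2: o_2 = (-1.4142, 1.4142, 2.0000)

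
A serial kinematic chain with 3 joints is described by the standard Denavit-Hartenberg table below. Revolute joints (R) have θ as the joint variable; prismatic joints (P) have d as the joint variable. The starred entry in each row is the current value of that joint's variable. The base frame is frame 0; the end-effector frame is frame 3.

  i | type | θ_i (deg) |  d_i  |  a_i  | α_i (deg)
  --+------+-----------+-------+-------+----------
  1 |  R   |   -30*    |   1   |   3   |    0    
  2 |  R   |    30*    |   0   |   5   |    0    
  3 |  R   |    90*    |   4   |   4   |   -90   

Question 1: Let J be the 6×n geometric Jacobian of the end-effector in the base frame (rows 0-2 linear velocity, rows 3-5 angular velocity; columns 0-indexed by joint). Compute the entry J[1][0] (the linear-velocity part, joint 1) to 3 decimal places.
7.598

axis z_0 = ẑ; lever o_n−o_0 = (7.5981,2.5000,5.0000)
cross product → J_v[:, 0] = (-2.5000,7.5981,0.0000)
J_ω[:, 0] = z_0
entry J[1][0] = 7.5981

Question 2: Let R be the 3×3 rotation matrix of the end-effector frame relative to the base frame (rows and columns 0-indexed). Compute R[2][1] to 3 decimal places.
End-effector y-axis (col 1 of R) = (-0.0000,0.0000,-1.0000)
R[2][1] = -1.0000

-1.000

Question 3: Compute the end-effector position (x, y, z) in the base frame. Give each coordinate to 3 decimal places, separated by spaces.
7.598 2.500 5.000

after link 1: o_1 = (2.5981, -1.5000, 1.0000)
after link 2: o_2 = (7.5981, -1.5000, 1.0000)
after link 3: o_3 = (7.5981, 2.5000, 5.0000)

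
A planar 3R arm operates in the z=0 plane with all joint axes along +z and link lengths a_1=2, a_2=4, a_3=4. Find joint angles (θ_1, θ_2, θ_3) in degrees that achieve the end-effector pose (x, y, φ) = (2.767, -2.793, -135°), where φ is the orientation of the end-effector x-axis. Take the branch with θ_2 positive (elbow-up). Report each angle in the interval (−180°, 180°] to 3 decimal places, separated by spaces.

-30.011 45.018 -150.007

wrist centre = target − a_3·(cos φ, sin φ) = (5.5954, 0.0354)
cos θ_2 = (31.3101−2²−4²)/(2·2·4) = 0.7069; θ_2 = 45.0185° (elbow-up)
β = atan2(0.0354,5.5954) = 0.3628°; ψ = atan2(2.8293,4.8275) = 30.3740°
θ_1 = β − ψ = -30.0112°
θ_3 = φ − θ_1 − θ_2 = -150.0073° (wrapped to (-180°,180°])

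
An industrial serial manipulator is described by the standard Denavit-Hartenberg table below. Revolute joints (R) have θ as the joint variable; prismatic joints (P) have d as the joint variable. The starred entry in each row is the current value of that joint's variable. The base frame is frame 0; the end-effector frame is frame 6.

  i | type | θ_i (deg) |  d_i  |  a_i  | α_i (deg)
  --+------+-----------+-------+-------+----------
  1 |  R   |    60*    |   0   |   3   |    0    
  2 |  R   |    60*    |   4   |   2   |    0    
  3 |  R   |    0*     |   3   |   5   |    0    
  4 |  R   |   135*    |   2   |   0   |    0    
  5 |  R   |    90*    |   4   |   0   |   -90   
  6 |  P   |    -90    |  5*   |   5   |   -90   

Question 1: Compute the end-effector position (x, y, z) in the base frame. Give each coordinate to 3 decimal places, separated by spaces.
after link 1: o_1 = (1.5000, 2.5981, 0.0000)
after link 2: o_2 = (0.5000, 4.3301, 4.0000)
after link 3: o_3 = (-2.0000, 8.6603, 7.0000)
after link 4: o_4 = (-2.0000, 8.6603, 9.0000)
after link 5: o_5 = (-2.0000, 8.6603, 13.0000)
after link 6: o_6 = (-0.7059, 13.4899, 18.0000)

-0.706 13.490 18.000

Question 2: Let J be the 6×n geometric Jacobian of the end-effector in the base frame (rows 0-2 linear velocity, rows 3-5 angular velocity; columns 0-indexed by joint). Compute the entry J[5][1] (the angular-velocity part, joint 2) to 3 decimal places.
1.000

axis z_1 = (0.0000,0.0000,1.0000); lever o_n−o_1 = (-2.2059,10.8918,18.0000)
cross product → J_v[:, 1] = (-10.8918,-2.2059,0.0000)
J_ω[:, 1] = z_1
entry J[5][1] = 1.0000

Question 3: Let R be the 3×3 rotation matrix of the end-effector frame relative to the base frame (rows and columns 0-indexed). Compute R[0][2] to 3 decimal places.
0.966

End-effector z-axis (col 2 of R) = (0.9659,-0.2588,-0.0000)
R[0][2] = 0.9659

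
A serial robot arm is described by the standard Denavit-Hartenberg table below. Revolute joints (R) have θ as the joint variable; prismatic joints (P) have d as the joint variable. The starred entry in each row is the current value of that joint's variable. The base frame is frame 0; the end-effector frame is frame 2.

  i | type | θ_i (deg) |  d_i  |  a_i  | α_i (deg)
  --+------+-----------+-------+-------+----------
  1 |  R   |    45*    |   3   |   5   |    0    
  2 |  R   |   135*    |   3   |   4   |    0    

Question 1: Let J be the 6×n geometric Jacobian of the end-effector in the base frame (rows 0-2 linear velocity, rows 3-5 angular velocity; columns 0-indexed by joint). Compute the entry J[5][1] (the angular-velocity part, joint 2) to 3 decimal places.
axis z_1 = (0.0000,0.0000,1.0000); lever o_n−o_1 = (-4.0000,0.0000,3.0000)
cross product → J_v[:, 1] = (-0.0000,-4.0000,0.0000)
J_ω[:, 1] = z_1
entry J[5][1] = 1.0000

1.000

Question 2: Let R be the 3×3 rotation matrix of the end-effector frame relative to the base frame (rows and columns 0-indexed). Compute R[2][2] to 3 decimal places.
1.000

End-effector z-axis (col 2 of R) = (0.0000,0.0000,1.0000)
R[2][2] = 1.0000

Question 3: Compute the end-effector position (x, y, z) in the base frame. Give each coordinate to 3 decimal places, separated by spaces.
after link 1: o_1 = (3.5355, 3.5355, 3.0000)
after link 2: o_2 = (-0.4645, 3.5355, 6.0000)

-0.464 3.536 6.000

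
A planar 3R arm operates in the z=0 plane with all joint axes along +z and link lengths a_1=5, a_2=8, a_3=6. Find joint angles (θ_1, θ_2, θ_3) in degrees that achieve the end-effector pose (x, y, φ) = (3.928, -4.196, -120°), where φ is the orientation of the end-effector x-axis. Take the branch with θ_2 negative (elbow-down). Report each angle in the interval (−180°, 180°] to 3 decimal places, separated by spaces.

wrist centre = target − a_3·(cos φ, sin φ) = (6.9280, 1.0002)
cos θ_2 = (48.9975−5²−8²)/(2·5·8) = -0.5000; θ_2 = -120.0021° (elbow-down)
β = atan2(1.0002,6.9280) = 8.2147°; ψ = atan2(-6.9281,0.9997) = -81.7887°
θ_1 = β − ψ = 90.0033°
θ_3 = φ − θ_1 − θ_2 = -90.0013° (wrapped to (-180°,180°])

90.003 -120.002 -90.001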